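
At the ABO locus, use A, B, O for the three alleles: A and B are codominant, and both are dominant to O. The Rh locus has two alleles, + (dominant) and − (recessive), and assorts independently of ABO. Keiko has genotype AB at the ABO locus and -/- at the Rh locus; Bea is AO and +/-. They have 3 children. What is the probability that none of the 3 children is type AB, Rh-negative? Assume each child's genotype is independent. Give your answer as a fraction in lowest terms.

ABO cross AB × AO → 1/2 A, 1/4 B, 1/4 AB.
Rh cross -/- × +/- → 1/2 Rh+, 1/2 Rh-; so P(type AB, Rh-negative) = 1/4 × 1/2 = 1/8 per child.
P(not type AB, Rh-negative) = 7/8 for one child; (7/8)^3 = 343/512.

343/512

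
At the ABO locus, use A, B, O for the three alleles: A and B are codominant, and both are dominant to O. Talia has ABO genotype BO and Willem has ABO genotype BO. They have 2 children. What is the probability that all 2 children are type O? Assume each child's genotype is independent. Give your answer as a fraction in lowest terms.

1/16

ABO cross BO × BO → 1/4 O, 3/4 B.
So P(type O) = 1/4 per child.
All 2 independent: (1/4)^2 = 1/16.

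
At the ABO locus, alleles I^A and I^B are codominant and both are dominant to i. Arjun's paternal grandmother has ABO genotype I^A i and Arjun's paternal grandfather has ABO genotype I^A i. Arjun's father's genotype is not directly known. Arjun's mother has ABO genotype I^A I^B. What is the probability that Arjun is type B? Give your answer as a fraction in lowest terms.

1/4

Arjun's father's ABO genotype from I^A i × I^A i: 1/4 I^A I^A, 1/2 I^A i, 1/4 i i.
Crossing each possibility with the mother I^A I^B and summing P(type B): 1/4·0 + 1/2·1/4 + 1/4·1/2 = 1/4.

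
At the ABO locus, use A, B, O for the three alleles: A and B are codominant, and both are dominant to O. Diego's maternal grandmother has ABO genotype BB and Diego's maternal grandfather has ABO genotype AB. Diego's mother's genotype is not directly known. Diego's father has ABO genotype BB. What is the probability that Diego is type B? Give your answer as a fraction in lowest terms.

3/4

Diego's mother's ABO genotype from BB × AB: 1/2 AB, 1/2 BB.
Crossing each possibility with the father BB and summing P(type B): 1/2·1/2 + 1/2·1 = 3/4.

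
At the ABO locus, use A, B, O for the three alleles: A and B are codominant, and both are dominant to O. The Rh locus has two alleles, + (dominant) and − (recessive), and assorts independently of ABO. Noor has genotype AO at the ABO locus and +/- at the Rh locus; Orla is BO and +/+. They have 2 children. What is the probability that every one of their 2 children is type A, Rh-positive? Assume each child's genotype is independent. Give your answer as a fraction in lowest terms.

1/16

ABO cross AO × BO → 1/4 O, 1/4 A, 1/4 B, 1/4 AB.
Rh cross +/- × +/+ → 1 Rh+; so P(type A, Rh-positive) = 1/4 × 1 = 1/4 per child.
All 2 independent: (1/4)^2 = 1/16.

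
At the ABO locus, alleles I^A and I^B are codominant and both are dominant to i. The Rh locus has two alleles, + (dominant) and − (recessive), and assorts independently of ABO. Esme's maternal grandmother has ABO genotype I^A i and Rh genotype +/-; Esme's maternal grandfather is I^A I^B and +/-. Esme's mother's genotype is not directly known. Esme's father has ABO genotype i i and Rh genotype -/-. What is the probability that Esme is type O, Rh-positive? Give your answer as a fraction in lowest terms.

1/8

Esme's mother's ABO genotype from I^A i × I^A I^B: 1/4 I^A I^A, 1/4 I^A I^B, 1/4 I^A i, 1/4 I^B i.
Crossing each possibility with the father i i and summing P(type O): 1/4·0 + 1/4·0 + 1/4·1/2 + 1/4·1/2 = 1/4.
Similarly for Rh via the mother's Rh distribution: P(Rh+) = 1/2.
Independent loci: 1/4 × 1/2 = 1/8.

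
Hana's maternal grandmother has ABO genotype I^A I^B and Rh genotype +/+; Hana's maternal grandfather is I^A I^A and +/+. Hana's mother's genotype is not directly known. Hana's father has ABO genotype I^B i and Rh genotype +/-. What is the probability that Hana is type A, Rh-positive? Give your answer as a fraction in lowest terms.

3/8

Hana's mother's ABO genotype from I^A I^B × I^A I^A: 1/2 I^A I^A, 1/2 I^A I^B.
Crossing each possibility with the father I^B i and summing P(type A): 1/2·1/2 + 1/2·1/4 = 3/8.
Similarly for Rh via the mother's Rh distribution: P(Rh+) = 1.
Independent loci: 3/8 × 1 = 3/8.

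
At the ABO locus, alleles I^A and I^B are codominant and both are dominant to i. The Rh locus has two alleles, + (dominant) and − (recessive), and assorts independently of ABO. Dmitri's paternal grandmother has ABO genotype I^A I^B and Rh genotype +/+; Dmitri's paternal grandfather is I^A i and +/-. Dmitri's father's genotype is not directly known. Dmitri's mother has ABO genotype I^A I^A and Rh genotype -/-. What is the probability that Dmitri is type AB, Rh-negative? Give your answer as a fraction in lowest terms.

Dmitri's father's ABO genotype from I^A I^B × I^A i: 1/4 I^A I^A, 1/4 I^A I^B, 1/4 I^A i, 1/4 I^B i.
Crossing each possibility with the mother I^A I^A and summing P(type AB): 1/4·0 + 1/4·1/2 + 1/4·0 + 1/4·1/2 = 1/4.
Similarly for Rh via the father's Rh distribution: P(Rh-) = 1/4.
Independent loci: 1/4 × 1/4 = 1/16.

1/16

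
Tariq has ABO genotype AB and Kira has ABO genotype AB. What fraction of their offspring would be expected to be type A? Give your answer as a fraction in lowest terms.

ABO cross AB × AB → offspring phenotypes: 1/4 A, 1/4 B, 1/2 AB.
So P(type A) = 1/4.

1/4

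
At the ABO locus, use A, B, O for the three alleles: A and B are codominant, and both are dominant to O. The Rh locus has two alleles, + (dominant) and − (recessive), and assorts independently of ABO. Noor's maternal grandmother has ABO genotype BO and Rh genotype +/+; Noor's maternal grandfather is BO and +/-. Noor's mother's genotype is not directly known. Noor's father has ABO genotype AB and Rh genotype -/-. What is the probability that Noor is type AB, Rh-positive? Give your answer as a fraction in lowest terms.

3/16

Noor's mother's ABO genotype from BO × BO: 1/4 BB, 1/2 BO, 1/4 OO.
Crossing each possibility with the father AB and summing P(type AB): 1/4·1/2 + 1/2·1/4 + 1/4·0 = 1/4.
Similarly for Rh via the mother's Rh distribution: P(Rh+) = 3/4.
Independent loci: 1/4 × 3/4 = 3/16.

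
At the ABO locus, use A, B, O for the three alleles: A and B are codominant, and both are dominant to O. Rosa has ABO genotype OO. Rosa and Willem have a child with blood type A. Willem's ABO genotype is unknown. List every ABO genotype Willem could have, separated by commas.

AA, AB, AO

For each candidate genotype of Willem, check whether crossing it with OO can produce every observed child phenotype.
  AA → possible child types {A} ✓
  AB → possible child types {A, B} ✓
  AO → possible child types {O, A} ✓
  BB → possible child types {B} ✗
  BO → possible child types {O, B} ✗
  OO → possible child types {O} ✗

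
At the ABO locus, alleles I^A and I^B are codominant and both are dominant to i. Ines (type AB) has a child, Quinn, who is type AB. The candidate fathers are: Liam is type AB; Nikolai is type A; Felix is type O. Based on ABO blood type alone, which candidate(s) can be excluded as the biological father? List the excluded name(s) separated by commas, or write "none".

Felix

A candidate is excluded only if no genotype consistent with his phenotype could produce a type AB child with a type AB mother.
Felix (type O): no genotype consistent with that phenotype can produce a type-AB child with a type-AB mother.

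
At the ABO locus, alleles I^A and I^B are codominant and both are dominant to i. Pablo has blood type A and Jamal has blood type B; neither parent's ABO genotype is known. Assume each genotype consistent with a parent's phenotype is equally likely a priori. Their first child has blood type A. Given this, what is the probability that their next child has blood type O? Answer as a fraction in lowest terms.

Possible genotypes: Pablo ∈ {I^A I^A, I^A i}; Jamal ∈ {I^B I^B, I^B i}.
Weight each parental genotype pair by prior × P(type-A child):
  I^A I^A × I^B i: posterior weight 2/3; P(next child type O) = 0.
  I^A i × I^B i: posterior weight 1/3; P(next child type O) = 1/4.
Weighted sum = 1/12.

1/12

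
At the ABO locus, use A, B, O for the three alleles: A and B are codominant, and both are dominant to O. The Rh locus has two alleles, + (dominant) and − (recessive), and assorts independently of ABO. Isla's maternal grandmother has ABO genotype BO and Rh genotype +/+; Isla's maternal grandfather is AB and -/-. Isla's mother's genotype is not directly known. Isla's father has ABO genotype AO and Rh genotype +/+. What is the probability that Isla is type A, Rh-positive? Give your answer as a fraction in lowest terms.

Isla's mother's ABO genotype from BO × AB: 1/4 AB, 1/4 AO, 1/4 BB, 1/4 BO.
Crossing each possibility with the father AO and summing P(type A): 1/4·1/2 + 1/4·3/4 + 1/4·0 + 1/4·1/4 = 3/8.
Similarly for Rh via the mother's Rh distribution: P(Rh+) = 1.
Independent loci: 3/8 × 1 = 3/8.

3/8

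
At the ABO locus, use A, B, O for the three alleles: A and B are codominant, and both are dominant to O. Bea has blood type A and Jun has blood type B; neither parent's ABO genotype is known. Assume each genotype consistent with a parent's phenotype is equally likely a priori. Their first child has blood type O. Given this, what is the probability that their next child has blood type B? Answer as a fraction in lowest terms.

Possible genotypes: Bea ∈ {AA, AO}; Jun ∈ {BB, BO}.
Weight each parental genotype pair by prior × P(type-O child):
  AO × BO: posterior weight 1; P(next child type B) = 1/4.
Weighted sum = 1/4.

1/4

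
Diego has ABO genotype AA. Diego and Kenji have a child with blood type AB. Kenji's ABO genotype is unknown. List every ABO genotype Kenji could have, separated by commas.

AB, BB, BO

For each candidate genotype of Kenji, check whether crossing it with AA can produce every observed child phenotype.
  AA → possible child types {A} ✗
  AB → possible child types {A, AB} ✓
  AO → possible child types {A} ✗
  BB → possible child types {AB} ✓
  BO → possible child types {A, AB} ✓
  OO → possible child types {A} ✗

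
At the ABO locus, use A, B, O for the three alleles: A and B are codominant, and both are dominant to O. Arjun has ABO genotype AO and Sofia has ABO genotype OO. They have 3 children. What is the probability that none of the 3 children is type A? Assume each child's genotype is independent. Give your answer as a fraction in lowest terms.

ABO cross AO × OO → 1/2 O, 1/2 A.
So P(type A) = 1/2 per child.
P(not type A) = 1/2 for one child; (1/2)^3 = 1/8.

1/8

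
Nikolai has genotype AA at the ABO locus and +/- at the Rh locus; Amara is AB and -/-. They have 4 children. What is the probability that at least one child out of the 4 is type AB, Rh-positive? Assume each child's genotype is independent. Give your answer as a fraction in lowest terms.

175/256

ABO cross AA × AB → 1/2 A, 1/2 AB.
Rh cross +/- × -/- → 1/2 Rh+, 1/2 Rh-; so P(type AB, Rh-positive) = 1/2 × 1/2 = 1/4 per child.
P(none) = (3/4)^4 = 81/256; P(at least one) = 1 − 81/256 = 175/256.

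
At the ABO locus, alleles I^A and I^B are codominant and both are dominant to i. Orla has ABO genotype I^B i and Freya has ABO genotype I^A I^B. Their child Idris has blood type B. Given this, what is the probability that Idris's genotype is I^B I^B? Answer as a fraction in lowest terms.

1/2

Cross I^B i × I^A I^B → 1/4 I^A I^B, 1/4 I^A i, 1/4 I^B I^B, 1/4 I^B i.
Type-B genotypes among offspring: I^B I^B (1/4), I^B i (1/4); total 1/2.
P(I^B I^B | type B) = (1/4) / (1/2) = 1/2.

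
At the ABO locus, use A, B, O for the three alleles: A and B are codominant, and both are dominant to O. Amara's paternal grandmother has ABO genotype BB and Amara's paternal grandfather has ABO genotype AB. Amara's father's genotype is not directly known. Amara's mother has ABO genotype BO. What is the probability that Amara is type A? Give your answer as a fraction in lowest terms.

Amara's father's ABO genotype from BB × AB: 1/2 AB, 1/2 BB.
Crossing each possibility with the mother BO and summing P(type A): 1/2·1/4 + 1/2·0 = 1/8.

1/8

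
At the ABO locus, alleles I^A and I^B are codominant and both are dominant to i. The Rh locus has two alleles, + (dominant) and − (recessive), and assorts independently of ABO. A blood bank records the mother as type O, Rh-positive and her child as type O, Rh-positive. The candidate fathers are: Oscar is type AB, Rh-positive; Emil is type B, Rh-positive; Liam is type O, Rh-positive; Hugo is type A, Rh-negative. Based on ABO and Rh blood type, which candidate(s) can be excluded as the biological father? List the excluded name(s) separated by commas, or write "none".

A candidate is excluded only if no genotype consistent with his phenotype could produce a type O, Rh-positive child with a type O, Rh-positive mother.
Oscar (type AB, Rh+): no genotype consistent with that phenotype can produce a type-O Rh+ child with a type-O mother.

Oscar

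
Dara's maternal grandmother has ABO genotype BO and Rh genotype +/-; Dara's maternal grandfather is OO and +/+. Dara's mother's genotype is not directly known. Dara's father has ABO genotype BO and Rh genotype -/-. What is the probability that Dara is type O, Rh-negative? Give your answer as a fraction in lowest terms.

3/32

Dara's mother's ABO genotype from BO × OO: 1/2 BO, 1/2 OO.
Crossing each possibility with the father BO and summing P(type O): 1/2·1/4 + 1/2·1/2 = 3/8.
Similarly for Rh via the mother's Rh distribution: P(Rh-) = 1/4.
Independent loci: 3/8 × 1/4 = 3/32.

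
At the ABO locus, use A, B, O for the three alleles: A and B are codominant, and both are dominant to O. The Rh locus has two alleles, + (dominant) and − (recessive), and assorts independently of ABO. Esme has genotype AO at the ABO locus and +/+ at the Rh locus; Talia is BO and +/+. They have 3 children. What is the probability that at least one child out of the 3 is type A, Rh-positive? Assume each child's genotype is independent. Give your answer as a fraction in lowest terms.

37/64

ABO cross AO × BO → 1/4 O, 1/4 A, 1/4 B, 1/4 AB.
Rh cross +/+ × +/+ → 1 Rh+; so P(type A, Rh-positive) = 1/4 × 1 = 1/4 per child.
P(none) = (3/4)^3 = 27/64; P(at least one) = 1 − 27/64 = 37/64.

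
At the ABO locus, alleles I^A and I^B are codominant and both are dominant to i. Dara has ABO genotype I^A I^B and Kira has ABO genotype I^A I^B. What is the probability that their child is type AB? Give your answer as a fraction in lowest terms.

ABO cross I^A I^B × I^A I^B → offspring phenotypes: 1/4 A, 1/4 B, 1/2 AB.
So P(type AB) = 1/2.

1/2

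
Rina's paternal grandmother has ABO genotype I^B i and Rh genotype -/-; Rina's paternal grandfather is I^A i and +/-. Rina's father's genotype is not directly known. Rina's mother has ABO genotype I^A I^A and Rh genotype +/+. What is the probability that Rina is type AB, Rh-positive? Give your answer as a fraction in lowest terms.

Rina's father's ABO genotype from I^B i × I^A i: 1/4 I^A I^B, 1/4 I^A i, 1/4 I^B i, 1/4 i i.
Crossing each possibility with the mother I^A I^A and summing P(type AB): 1/4·1/2 + 1/4·0 + 1/4·1/2 + 1/4·0 = 1/4.
Similarly for Rh via the father's Rh distribution: P(Rh+) = 1.
Independent loci: 1/4 × 1 = 1/4.

1/4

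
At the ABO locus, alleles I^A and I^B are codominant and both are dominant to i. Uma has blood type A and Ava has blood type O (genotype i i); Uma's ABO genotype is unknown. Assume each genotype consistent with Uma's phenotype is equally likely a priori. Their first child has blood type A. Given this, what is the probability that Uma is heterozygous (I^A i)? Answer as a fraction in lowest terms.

Possible genotypes: Uma ∈ {I^A I^A, I^A i}; Ava ∈ {i i}.
Weight each parental genotype pair by prior × P(type-A child):
  I^A I^A × i i: posterior weight 2/3.
  I^A i × i i: posterior weight 1/3.
Sum the posterior weight over pairs where Uma is I^A i: 1/3.

1/3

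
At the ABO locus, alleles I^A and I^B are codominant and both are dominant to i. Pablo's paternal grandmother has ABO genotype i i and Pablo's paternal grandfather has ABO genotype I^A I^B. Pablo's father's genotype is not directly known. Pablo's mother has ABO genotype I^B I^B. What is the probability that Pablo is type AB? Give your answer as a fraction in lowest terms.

Pablo's father's ABO genotype from i i × I^A I^B: 1/2 I^A i, 1/2 I^B i.
Crossing each possibility with the mother I^B I^B and summing P(type AB): 1/2·1/2 + 1/2·0 = 1/4.

1/4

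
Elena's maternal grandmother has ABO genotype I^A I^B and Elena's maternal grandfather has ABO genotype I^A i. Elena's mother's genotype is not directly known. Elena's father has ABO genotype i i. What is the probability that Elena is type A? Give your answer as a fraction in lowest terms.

Elena's mother's ABO genotype from I^A I^B × I^A i: 1/4 I^A I^A, 1/4 I^A I^B, 1/4 I^A i, 1/4 I^B i.
Crossing each possibility with the father i i and summing P(type A): 1/4·1 + 1/4·1/2 + 1/4·1/2 + 1/4·0 = 1/2.

1/2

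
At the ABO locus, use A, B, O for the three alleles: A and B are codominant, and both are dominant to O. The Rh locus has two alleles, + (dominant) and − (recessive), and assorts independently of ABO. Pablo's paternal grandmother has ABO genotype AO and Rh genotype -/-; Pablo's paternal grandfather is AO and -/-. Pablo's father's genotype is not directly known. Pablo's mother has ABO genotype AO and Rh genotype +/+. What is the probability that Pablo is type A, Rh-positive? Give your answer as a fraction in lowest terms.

3/4

Pablo's father's ABO genotype from AO × AO: 1/4 AA, 1/2 AO, 1/4 OO.
Crossing each possibility with the mother AO and summing P(type A): 1/4·1 + 1/2·3/4 + 1/4·1/2 = 3/4.
Similarly for Rh via the father's Rh distribution: P(Rh+) = 1.
Independent loci: 3/4 × 1 = 3/4.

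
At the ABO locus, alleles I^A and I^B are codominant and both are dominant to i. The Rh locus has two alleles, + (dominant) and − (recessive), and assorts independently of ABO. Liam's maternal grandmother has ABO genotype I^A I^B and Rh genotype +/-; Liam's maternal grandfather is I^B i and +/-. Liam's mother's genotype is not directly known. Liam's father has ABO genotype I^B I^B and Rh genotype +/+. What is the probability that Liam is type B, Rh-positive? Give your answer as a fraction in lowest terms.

Liam's mother's ABO genotype from I^A I^B × I^B i: 1/4 I^A I^B, 1/4 I^A i, 1/4 I^B I^B, 1/4 I^B i.
Crossing each possibility with the father I^B I^B and summing P(type B): 1/4·1/2 + 1/4·1/2 + 1/4·1 + 1/4·1 = 3/4.
Similarly for Rh via the mother's Rh distribution: P(Rh+) = 1.
Independent loci: 3/4 × 1 = 3/4.

3/4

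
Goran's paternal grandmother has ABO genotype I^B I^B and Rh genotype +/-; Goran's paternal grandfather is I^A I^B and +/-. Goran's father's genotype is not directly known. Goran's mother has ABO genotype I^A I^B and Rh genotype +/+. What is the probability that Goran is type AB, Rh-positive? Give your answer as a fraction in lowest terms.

Goran's father's ABO genotype from I^B I^B × I^A I^B: 1/2 I^A I^B, 1/2 I^B I^B.
Crossing each possibility with the mother I^A I^B and summing P(type AB): 1/2·1/2 + 1/2·1/2 = 1/2.
Similarly for Rh via the father's Rh distribution: P(Rh+) = 1.
Independent loci: 1/2 × 1 = 1/2.

1/2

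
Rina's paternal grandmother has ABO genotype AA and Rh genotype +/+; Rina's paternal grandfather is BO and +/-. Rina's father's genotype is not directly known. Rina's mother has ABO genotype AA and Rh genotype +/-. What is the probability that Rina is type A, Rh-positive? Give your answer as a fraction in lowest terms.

21/32

Rina's father's ABO genotype from AA × BO: 1/2 AB, 1/2 AO.
Crossing each possibility with the mother AA and summing P(type A): 1/2·1/2 + 1/2·1 = 3/4.
Similarly for Rh via the father's Rh distribution: P(Rh+) = 7/8.
Independent loci: 3/4 × 7/8 = 21/32.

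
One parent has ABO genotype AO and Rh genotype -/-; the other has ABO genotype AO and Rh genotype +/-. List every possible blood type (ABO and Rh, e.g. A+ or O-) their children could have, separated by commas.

Gametes from AO × AO give offspring ABO genotypes AA, AO, OO, i.e. phenotypes O, A.
Rh cross -/- × +/- → phenotypes Rh+, Rh-.
Combining independently: O+, O-, A+, A-.

O+, O-, A+, A-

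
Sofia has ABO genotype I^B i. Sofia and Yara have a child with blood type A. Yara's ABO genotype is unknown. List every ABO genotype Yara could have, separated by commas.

For each candidate genotype of Yara, check whether crossing it with I^B i can produce every observed child phenotype.
  I^A I^A → possible child types {A, AB} ✓
  I^A I^B → possible child types {A, B, AB} ✓
  I^A i → possible child types {O, A, B, AB} ✓
  I^B I^B → possible child types {B} ✗
  I^B i → possible child types {O, B} ✗
  i i → possible child types {O, B} ✗

I^A I^A, I^A I^B, I^A i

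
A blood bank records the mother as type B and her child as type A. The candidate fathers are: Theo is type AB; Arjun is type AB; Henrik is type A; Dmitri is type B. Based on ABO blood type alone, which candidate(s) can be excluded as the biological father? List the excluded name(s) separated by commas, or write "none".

Dmitri

A candidate is excluded only if no genotype consistent with his phenotype could produce a type A child with a type B mother.
Dmitri (type B): no genotype consistent with that phenotype can produce a type-A child with a type-B mother.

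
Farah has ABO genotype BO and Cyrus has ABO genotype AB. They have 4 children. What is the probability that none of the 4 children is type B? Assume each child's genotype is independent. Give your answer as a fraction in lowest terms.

1/16

ABO cross BO × AB → 1/4 A, 1/2 B, 1/4 AB.
So P(type B) = 1/2 per child.
P(not type B) = 1/2 for one child; (1/2)^4 = 1/16.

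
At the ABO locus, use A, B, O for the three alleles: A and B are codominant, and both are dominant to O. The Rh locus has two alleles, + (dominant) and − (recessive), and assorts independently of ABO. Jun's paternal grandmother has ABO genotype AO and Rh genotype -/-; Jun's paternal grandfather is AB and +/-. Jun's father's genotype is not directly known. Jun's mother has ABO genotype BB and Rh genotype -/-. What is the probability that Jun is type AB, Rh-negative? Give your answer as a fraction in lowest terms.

3/8

Jun's father's ABO genotype from AO × AB: 1/4 AA, 1/4 AB, 1/4 AO, 1/4 BO.
Crossing each possibility with the mother BB and summing P(type AB): 1/4·1 + 1/4·1/2 + 1/4·1/2 + 1/4·0 = 1/2.
Similarly for Rh via the father's Rh distribution: P(Rh-) = 3/4.
Independent loci: 1/2 × 3/4 = 3/8.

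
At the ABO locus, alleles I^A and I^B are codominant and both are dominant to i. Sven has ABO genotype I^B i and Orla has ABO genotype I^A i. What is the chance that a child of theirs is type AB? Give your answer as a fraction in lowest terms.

1/4

ABO cross I^B i × I^A i → offspring phenotypes: 1/4 O, 1/4 A, 1/4 B, 1/4 AB.
So P(type AB) = 1/4.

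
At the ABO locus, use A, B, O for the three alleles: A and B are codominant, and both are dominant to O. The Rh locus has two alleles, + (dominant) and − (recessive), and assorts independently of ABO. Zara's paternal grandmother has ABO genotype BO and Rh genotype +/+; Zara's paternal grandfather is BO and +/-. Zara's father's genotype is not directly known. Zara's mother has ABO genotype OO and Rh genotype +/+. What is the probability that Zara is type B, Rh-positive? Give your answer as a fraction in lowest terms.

1/2

Zara's father's ABO genotype from BO × BO: 1/4 BB, 1/2 BO, 1/4 OO.
Crossing each possibility with the mother OO and summing P(type B): 1/4·1 + 1/2·1/2 + 1/4·0 = 1/2.
Similarly for Rh via the father's Rh distribution: P(Rh+) = 1.
Independent loci: 1/2 × 1 = 1/2.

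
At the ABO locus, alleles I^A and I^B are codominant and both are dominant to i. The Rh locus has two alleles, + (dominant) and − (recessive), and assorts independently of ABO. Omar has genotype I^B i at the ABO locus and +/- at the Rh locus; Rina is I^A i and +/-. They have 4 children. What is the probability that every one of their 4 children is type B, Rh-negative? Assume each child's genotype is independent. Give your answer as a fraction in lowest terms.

1/65536

ABO cross I^B i × I^A i → 1/4 O, 1/4 A, 1/4 B, 1/4 AB.
Rh cross +/- × +/- → 3/4 Rh+, 1/4 Rh-; so P(type B, Rh-negative) = 1/4 × 1/4 = 1/16 per child.
All 4 independent: (1/16)^4 = 1/65536.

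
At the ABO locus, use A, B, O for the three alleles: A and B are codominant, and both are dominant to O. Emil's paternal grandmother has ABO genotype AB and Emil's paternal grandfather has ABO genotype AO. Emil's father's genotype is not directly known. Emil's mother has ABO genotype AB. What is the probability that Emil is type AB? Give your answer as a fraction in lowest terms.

3/8

Emil's father's ABO genotype from AB × AO: 1/4 AA, 1/4 AB, 1/4 AO, 1/4 BO.
Crossing each possibility with the mother AB and summing P(type AB): 1/4·1/2 + 1/4·1/2 + 1/4·1/4 + 1/4·1/4 = 3/8.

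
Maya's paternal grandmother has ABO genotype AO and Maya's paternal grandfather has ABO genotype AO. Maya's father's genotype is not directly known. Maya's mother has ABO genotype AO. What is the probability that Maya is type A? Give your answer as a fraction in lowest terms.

3/4

Maya's father's ABO genotype from AO × AO: 1/4 AA, 1/2 AO, 1/4 OO.
Crossing each possibility with the mother AO and summing P(type A): 1/4·1 + 1/2·3/4 + 1/4·1/2 = 3/4.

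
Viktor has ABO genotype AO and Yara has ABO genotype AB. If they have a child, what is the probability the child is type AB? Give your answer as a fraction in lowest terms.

ABO cross AO × AB → offspring phenotypes: 1/2 A, 1/4 B, 1/4 AB.
So P(type AB) = 1/4.

1/4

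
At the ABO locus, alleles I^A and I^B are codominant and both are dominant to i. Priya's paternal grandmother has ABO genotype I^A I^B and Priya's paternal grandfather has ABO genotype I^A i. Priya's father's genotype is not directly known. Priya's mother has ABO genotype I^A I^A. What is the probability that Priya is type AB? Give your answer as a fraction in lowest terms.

Priya's father's ABO genotype from I^A I^B × I^A i: 1/4 I^A I^A, 1/4 I^A I^B, 1/4 I^A i, 1/4 I^B i.
Crossing each possibility with the mother I^A I^A and summing P(type AB): 1/4·0 + 1/4·1/2 + 1/4·0 + 1/4·1/2 = 1/4.

1/4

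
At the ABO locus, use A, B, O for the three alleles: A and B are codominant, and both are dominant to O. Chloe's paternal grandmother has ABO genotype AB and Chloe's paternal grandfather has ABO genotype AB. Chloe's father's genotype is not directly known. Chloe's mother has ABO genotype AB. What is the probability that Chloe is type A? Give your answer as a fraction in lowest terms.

Chloe's father's ABO genotype from AB × AB: 1/4 AA, 1/2 AB, 1/4 BB.
Crossing each possibility with the mother AB and summing P(type A): 1/4·1/2 + 1/2·1/4 + 1/4·0 = 1/4.

1/4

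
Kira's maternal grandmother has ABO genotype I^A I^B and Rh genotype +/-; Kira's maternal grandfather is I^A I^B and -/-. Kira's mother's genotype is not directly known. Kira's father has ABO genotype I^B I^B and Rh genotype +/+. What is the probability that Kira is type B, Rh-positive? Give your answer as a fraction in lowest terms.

Kira's mother's ABO genotype from I^A I^B × I^A I^B: 1/4 I^A I^A, 1/2 I^A I^B, 1/4 I^B I^B.
Crossing each possibility with the father I^B I^B and summing P(type B): 1/4·0 + 1/2·1/2 + 1/4·1 = 1/2.
Similarly for Rh via the mother's Rh distribution: P(Rh+) = 1.
Independent loci: 1/2 × 1 = 1/2.

1/2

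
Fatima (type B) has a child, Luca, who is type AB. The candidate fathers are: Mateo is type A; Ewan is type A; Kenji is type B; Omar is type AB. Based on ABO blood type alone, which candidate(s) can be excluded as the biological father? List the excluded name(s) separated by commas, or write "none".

Kenji

A candidate is excluded only if no genotype consistent with his phenotype could produce a type AB child with a type B mother.
Kenji (type B): no genotype consistent with that phenotype can produce a type-AB child with a type-B mother.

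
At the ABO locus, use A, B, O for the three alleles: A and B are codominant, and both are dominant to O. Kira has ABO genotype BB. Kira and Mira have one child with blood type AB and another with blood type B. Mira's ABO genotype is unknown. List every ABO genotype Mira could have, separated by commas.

For each candidate genotype of Mira, check whether crossing it with BB can produce every observed child phenotype.
  AA → possible child types {AB} ✗
  AB → possible child types {B, AB} ✓
  AO → possible child types {B, AB} ✓
  BB → possible child types {B} ✗
  BO → possible child types {B} ✗
  OO → possible child types {B} ✗

AB, AO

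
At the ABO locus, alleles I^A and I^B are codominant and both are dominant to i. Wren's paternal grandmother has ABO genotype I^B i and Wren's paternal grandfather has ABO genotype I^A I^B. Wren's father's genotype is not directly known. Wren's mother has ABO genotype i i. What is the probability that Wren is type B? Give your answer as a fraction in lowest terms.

Wren's father's ABO genotype from I^B i × I^A I^B: 1/4 I^A I^B, 1/4 I^A i, 1/4 I^B I^B, 1/4 I^B i.
Crossing each possibility with the mother i i and summing P(type B): 1/4·1/2 + 1/4·0 + 1/4·1 + 1/4·1/2 = 1/2.

1/2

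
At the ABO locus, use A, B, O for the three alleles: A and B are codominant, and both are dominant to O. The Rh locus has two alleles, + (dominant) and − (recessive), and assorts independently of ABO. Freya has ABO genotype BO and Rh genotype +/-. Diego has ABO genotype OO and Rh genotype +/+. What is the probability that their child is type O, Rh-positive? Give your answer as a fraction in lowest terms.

ABO cross BO × OO → offspring phenotypes: 1/2 O, 1/2 B.
Rh cross +/- × +/+ → 1 Rh+.
Independent loci: P(type O, Rh-positive) = 1/2 × 1 = 1/2.

1/2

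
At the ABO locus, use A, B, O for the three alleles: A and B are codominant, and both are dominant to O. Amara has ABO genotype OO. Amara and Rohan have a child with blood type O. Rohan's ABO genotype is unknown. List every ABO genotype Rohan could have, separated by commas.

For each candidate genotype of Rohan, check whether crossing it with OO can produce every observed child phenotype.
  AA → possible child types {A} ✗
  AB → possible child types {A, B} ✗
  AO → possible child types {O, A} ✓
  BB → possible child types {B} ✗
  BO → possible child types {O, B} ✓
  OO → possible child types {O} ✓

AO, BO, OO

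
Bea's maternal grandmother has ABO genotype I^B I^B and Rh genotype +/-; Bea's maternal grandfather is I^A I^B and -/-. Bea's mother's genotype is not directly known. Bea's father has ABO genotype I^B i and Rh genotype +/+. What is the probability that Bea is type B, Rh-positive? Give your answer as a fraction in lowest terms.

Bea's mother's ABO genotype from I^B I^B × I^A I^B: 1/2 I^A I^B, 1/2 I^B I^B.
Crossing each possibility with the father I^B i and summing P(type B): 1/2·1/2 + 1/2·1 = 3/4.
Similarly for Rh via the mother's Rh distribution: P(Rh+) = 1.
Independent loci: 3/4 × 1 = 3/4.

3/4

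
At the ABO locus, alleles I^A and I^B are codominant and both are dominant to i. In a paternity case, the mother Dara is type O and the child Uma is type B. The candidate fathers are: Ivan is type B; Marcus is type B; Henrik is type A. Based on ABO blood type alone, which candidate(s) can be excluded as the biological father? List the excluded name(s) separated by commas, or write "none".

A candidate is excluded only if no genotype consistent with his phenotype could produce a type B child with a type O mother.
Henrik (type A): no genotype consistent with that phenotype can produce a type-B child with a type-O mother.

Henrik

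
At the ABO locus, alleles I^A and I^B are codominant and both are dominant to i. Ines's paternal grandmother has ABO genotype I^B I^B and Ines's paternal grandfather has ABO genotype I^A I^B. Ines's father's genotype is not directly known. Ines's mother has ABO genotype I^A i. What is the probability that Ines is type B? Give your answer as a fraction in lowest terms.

Ines's father's ABO genotype from I^B I^B × I^A I^B: 1/2 I^A I^B, 1/2 I^B I^B.
Crossing each possibility with the mother I^A i and summing P(type B): 1/2·1/4 + 1/2·1/2 = 3/8.

3/8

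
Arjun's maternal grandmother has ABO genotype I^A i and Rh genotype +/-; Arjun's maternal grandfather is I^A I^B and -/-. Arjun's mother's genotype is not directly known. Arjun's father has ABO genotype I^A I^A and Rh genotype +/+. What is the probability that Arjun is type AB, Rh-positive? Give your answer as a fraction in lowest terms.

Arjun's mother's ABO genotype from I^A i × I^A I^B: 1/4 I^A I^A, 1/4 I^A I^B, 1/4 I^A i, 1/4 I^B i.
Crossing each possibility with the father I^A I^A and summing P(type AB): 1/4·0 + 1/4·1/2 + 1/4·0 + 1/4·1/2 = 1/4.
Similarly for Rh via the mother's Rh distribution: P(Rh+) = 1.
Independent loci: 1/4 × 1 = 1/4.

1/4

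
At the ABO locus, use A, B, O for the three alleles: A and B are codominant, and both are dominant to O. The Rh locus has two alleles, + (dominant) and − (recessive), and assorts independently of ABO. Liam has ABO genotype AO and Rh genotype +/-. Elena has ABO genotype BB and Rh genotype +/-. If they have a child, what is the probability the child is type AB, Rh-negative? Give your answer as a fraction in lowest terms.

1/8

ABO cross AO × BB → offspring phenotypes: 1/2 B, 1/2 AB.
Rh cross +/- × +/- → 3/4 Rh+, 1/4 Rh-.
Independent loci: P(type AB, Rh-negative) = 1/2 × 1/4 = 1/8.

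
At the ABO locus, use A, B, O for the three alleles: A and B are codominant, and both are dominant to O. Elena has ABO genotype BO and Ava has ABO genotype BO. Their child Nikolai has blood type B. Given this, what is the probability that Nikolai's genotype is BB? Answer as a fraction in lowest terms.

1/3

Cross BO × BO → 1/4 BB, 1/2 BO, 1/4 OO.
Type-B genotypes among offspring: BB (1/4), BO (1/2); total 3/4.
P(BB | type B) = (1/4) / (3/4) = 1/3.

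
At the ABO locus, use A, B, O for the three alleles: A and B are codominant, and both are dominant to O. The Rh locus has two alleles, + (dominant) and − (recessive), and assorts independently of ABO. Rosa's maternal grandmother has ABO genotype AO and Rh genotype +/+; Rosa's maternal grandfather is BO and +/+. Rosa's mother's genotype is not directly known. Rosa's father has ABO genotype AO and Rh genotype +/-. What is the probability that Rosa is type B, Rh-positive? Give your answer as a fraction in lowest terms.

1/8

Rosa's mother's ABO genotype from AO × BO: 1/4 AB, 1/4 AO, 1/4 BO, 1/4 OO.
Crossing each possibility with the father AO and summing P(type B): 1/4·1/4 + 1/4·0 + 1/4·1/4 + 1/4·0 = 1/8.
Similarly for Rh via the mother's Rh distribution: P(Rh+) = 1.
Independent loci: 1/8 × 1 = 1/8.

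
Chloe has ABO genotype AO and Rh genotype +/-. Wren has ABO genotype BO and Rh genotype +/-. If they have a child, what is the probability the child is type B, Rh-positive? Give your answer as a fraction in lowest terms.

3/16

ABO cross AO × BO → offspring phenotypes: 1/4 O, 1/4 A, 1/4 B, 1/4 AB.
Rh cross +/- × +/- → 3/4 Rh+, 1/4 Rh-.
Independent loci: P(type B, Rh-positive) = 1/4 × 3/4 = 3/16.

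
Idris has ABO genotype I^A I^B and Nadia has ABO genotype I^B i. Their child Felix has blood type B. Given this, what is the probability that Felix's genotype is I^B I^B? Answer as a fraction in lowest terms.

Cross I^A I^B × I^B i → 1/4 I^A I^B, 1/4 I^A i, 1/4 I^B I^B, 1/4 I^B i.
Type-B genotypes among offspring: I^B I^B (1/4), I^B i (1/4); total 1/2.
P(I^B I^B | type B) = (1/4) / (1/2) = 1/2.

1/2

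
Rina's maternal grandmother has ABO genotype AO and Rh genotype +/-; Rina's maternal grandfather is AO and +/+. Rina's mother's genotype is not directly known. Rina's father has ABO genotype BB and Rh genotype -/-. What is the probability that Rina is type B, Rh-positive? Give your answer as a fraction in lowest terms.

3/8

Rina's mother's ABO genotype from AO × AO: 1/4 AA, 1/2 AO, 1/4 OO.
Crossing each possibility with the father BB and summing P(type B): 1/4·0 + 1/2·1/2 + 1/4·1 = 1/2.
Similarly for Rh via the mother's Rh distribution: P(Rh+) = 3/4.
Independent loci: 1/2 × 3/4 = 3/8.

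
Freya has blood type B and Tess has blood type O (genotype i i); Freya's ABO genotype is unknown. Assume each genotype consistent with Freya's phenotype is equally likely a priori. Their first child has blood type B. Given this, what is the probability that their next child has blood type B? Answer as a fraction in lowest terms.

Possible genotypes: Freya ∈ {I^B I^B, I^B i}; Tess ∈ {i i}.
Weight each parental genotype pair by prior × P(type-B child):
  I^B I^B × i i: posterior weight 2/3; P(next child type B) = 1.
  I^B i × i i: posterior weight 1/3; P(next child type B) = 1/2.
Weighted sum = 5/6.

5/6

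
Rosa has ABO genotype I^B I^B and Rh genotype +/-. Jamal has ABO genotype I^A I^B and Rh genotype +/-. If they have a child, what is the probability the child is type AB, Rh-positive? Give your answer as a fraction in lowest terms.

ABO cross I^B I^B × I^A I^B → offspring phenotypes: 1/2 B, 1/2 AB.
Rh cross +/- × +/- → 3/4 Rh+, 1/4 Rh-.
Independent loci: P(type AB, Rh-positive) = 1/2 × 3/4 = 3/8.

3/8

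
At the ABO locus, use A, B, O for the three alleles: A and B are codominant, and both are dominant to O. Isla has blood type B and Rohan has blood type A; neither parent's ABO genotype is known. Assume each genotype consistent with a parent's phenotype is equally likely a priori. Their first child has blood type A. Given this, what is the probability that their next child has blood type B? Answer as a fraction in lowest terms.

Possible genotypes: Isla ∈ {BB, BO}; Rohan ∈ {AA, AO}.
Weight each parental genotype pair by prior × P(type-A child):
  BO × AA: posterior weight 2/3; P(next child type B) = 0.
  BO × AO: posterior weight 1/3; P(next child type B) = 1/4.
Weighted sum = 1/12.

1/12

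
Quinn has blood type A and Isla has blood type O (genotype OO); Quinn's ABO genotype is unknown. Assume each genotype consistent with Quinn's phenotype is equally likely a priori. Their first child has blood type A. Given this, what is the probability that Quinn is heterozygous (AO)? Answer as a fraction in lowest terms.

1/3

Possible genotypes: Quinn ∈ {AA, AO}; Isla ∈ {OO}.
Weight each parental genotype pair by prior × P(type-A child):
  AA × OO: posterior weight 2/3.
  AO × OO: posterior weight 1/3.
Sum the posterior weight over pairs where Quinn is AO: 1/3.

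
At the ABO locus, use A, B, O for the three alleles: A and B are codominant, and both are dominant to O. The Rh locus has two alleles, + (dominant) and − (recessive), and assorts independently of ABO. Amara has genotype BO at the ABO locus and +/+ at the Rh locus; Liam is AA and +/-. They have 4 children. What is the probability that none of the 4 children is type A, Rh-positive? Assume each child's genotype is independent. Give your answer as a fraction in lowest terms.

ABO cross BO × AA → 1/2 A, 1/2 AB.
Rh cross +/+ × +/- → 1 Rh+; so P(type A, Rh-positive) = 1/2 × 1 = 1/2 per child.
P(not type A, Rh-positive) = 1/2 for one child; (1/2)^4 = 1/16.

1/16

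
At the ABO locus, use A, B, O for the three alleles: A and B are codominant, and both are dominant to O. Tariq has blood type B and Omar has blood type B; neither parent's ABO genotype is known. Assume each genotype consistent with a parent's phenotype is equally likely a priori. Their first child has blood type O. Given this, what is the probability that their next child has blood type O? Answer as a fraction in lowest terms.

Possible genotypes: Tariq ∈ {BB, BO}; Omar ∈ {BB, BO}.
Weight each parental genotype pair by prior × P(type-O child):
  BO × BO: posterior weight 1; P(next child type O) = 1/4.
Weighted sum = 1/4.

1/4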